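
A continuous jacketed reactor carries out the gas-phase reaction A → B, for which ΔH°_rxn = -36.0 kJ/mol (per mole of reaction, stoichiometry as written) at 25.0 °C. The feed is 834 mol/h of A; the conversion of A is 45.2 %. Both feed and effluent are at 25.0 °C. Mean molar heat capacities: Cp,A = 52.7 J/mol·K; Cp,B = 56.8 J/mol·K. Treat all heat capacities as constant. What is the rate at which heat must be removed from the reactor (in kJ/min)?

Q_out = 226 kJ/min

Extent of reaction ξ = 0.452 × 834 = 376.97 mol/h
Reaction term: ξ·ΔH°_rxn = 376.97 × -36.0 = -13571 kJ/h
Q = ΔH = -13571 kJ/h = -3.7697 kW
Heat removed = 226.18 kJ/min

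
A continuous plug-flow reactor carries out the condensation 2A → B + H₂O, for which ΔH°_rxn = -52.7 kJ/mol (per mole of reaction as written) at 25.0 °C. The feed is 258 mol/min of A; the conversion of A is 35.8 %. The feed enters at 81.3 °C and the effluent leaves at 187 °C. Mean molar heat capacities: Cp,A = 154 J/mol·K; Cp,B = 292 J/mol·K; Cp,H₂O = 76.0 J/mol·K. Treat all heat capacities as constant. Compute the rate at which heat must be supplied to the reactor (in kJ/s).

Extent of reaction ξ = 0.358 × 258 / 2 = 46.182 mol/min
Reaction term: ξ·ΔH°_rxn = 46.182 × -52.7 = -2433.8 kJ/min
Sensible, feed 81.3→25 °C: -2236.9 kJ/min
Outlet flows (mol/min): A 165.64, B 46.182, H₂O 46.182
Sensible, products 25→187 °C: 6885.5 kJ/min
Q = ΔH = 2214.8 kJ/min = 36.913 kW
Heat supplied = 36.913 kJ/s

Q_in = 36.9 kJ/s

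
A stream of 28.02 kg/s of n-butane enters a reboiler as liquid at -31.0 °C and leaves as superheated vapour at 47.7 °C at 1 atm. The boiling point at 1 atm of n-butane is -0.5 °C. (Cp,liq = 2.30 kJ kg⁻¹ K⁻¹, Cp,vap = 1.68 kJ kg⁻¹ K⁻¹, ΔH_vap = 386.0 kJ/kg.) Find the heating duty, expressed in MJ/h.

Q = 54200 MJ/h

liquid -31.0→-0.5 °C: 70.15 kJ/kg
vaporisation at -0.5 °C: 386 kJ/kg
vapour -0.5→47.7 °C: 80.976 kJ/kg
Δh = 70.15 + 386 + 80.976 = 537.13 kJ/kg
Q = ṁ·Δh = 28.02 kg/s × 537.13 kJ/kg = 15050 kJ/s
|Q| = 15050 kW = 54181 MJ/h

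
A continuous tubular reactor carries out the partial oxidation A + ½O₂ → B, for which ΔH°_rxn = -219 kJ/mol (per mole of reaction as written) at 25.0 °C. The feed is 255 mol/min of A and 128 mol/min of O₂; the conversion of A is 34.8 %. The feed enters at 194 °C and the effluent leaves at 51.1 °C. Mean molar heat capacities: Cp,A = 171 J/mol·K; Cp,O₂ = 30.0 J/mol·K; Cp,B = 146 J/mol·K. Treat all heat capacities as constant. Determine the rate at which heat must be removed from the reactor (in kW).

Q_out = 438 kW

Extent of reaction ξ = 0.348 × 255 = 88.74 mol/min
Reaction term: ξ·ΔH°_rxn = 88.74 × -219 = -19434 kJ/min
Sensible, feed 194→25 °C: -8018.2 kJ/min
Outlet flows (mol/min): A 166.26, O₂ 83.63, B 88.74
Sensible, products 25→51.1 °C: 1145.7 kJ/min
Q = ΔH = -26307 kJ/min = -438.44 kW
Heat removed = 438.44 kW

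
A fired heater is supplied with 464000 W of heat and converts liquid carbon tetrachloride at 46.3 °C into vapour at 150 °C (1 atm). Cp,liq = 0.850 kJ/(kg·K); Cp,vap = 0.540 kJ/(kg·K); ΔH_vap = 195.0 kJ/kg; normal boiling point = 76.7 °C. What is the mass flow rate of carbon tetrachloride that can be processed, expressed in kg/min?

ṁ = 107 kg/min

Δh = 0.850×(76.7−46.3) + 195.0 + 0.540×(150−76.7) = 260.42 kJ/kg
Q = 464000 W = 464 kJ/s = 27840 kJ/min
ṁ = Q/Δh = 27840 / 260.42 = 106.9 kg/min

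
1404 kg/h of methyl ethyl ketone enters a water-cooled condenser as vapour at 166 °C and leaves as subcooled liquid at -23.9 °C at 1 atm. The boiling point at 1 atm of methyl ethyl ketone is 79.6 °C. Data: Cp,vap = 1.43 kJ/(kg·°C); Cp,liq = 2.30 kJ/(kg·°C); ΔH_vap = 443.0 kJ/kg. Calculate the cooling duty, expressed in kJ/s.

vapour 166→79.6 °C: -123.55 kJ/kg
condensation at 79.6 °C: -443 kJ/kg
liquid 79.6→-23.9 °C: -238.05 kJ/kg
Δh = -123.55 + -443 + -238.05 = -804.6 kJ/kg
Q = ṁ·Δh = 1404 kg/h × -804.6 kJ/kg = -1.1297e+06 kJ/h
|Q| = 313.79 kW

Q_c = 314 kJ/s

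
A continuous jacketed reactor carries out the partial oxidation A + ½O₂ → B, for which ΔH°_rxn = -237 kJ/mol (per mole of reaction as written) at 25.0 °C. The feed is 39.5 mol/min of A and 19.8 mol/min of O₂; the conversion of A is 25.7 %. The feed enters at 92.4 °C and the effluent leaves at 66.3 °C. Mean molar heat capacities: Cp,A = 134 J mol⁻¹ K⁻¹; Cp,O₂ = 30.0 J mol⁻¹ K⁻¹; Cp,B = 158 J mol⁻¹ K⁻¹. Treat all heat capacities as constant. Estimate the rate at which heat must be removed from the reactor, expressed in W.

Extent of reaction ξ = 0.257 × 39.5 = 10.152 mol/min
Reaction term: ξ·ΔH°_rxn = 10.152 × -237 = -2405.9 kJ/min
Sensible, feed 92.4→25 °C: -396.78 kJ/min
Outlet flows (mol/min): A 29.349, O₂ 14.724, B 10.152
Sensible, products 25→66.3 °C: 246.91 kJ/min
Q = ΔH = -2555.8 kJ/min = -42.596 kW
Heat removed = 42596 W

Q_out = 42600 W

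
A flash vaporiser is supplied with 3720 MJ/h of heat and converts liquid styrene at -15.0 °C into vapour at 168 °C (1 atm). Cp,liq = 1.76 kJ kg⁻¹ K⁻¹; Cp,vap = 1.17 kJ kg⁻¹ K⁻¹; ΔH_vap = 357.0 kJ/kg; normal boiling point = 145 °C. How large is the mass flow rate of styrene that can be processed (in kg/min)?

ṁ = 93.2 kg/min

Δh = 1.76×(145−-15.0) + 357.0 + 1.17×(168−145) = 665.51 kJ/kg
Q = 3720 MJ/h = 1033.3 kJ/s = 62000 kJ/min
ṁ = Q/Δh = 62000 / 665.51 = 93.162 kg/min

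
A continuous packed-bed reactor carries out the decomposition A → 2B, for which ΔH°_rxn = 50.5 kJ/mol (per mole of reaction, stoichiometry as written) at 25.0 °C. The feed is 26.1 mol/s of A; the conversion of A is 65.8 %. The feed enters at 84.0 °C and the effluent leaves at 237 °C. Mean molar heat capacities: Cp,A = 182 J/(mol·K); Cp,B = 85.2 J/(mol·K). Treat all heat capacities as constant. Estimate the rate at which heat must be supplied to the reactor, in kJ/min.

Q_in = 93100 kJ/min

Extent of reaction ξ = 0.658 × 26.1 = 17.174 mol/s
Reaction term: ξ·ΔH°_rxn = 17.174 × 50.5 = 867.28 kJ/s
Sensible, feed 84.0→25 °C: -280.26 kJ/s
Outlet flows (mol/s): A 8.9262, B 34.348
Sensible, products 25→237 °C: 964.81 kJ/s
Q = ΔH = 1551.8 kJ/s = 1551.8 kW
Heat supplied = 93109 kJ/min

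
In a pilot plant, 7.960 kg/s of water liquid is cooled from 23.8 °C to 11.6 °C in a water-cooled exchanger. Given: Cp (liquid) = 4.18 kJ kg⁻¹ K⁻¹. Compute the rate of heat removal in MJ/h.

Q_c = 1460 MJ/h

Q = ṁ·Cp·ΔT = 7.960 × 4.18 × (11.6 − 23.8) = -405.93 kJ/s
Cooling duty = 1461.3 MJ/h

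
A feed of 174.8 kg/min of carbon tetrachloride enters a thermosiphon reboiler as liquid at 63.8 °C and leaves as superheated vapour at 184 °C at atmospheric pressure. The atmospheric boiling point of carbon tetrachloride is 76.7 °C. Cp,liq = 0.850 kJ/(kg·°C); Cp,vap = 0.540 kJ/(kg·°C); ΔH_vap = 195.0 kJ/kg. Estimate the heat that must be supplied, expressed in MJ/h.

liquid 63.8→76.7 °C: 10.965 kJ/kg
vaporisation at 76.7 °C: 195 kJ/kg
vapour 76.7→184 °C: 57.942 kJ/kg
Δh = 10.965 + 195 + 57.942 = 263.91 kJ/kg
Q = ṁ·Δh = 174.8 kg/min × 263.91 kJ/kg = 46131 kJ/min
|Q| = 768.85 kW = 2767.9 MJ/h

Q = 2770 MJ/h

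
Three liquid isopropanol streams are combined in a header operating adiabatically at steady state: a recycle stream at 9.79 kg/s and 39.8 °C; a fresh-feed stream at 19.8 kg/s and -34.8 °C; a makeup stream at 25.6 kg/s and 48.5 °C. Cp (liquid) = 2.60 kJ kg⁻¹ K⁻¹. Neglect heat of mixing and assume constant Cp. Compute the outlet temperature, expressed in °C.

T_out = 17.1 °C

Energy balance with Q = 0: Σ ṁᵢCp,ᵢ(T_out − Tᵢ) = 0
Σ ṁᵢCp,ᵢTᵢ = 9.79×2.60×39.8 + 19.8×2.60×-34.8 + 25.6×2.60×48.5 = 2449.7
Σ ṁᵢCp,ᵢ = 9.79×2.60 + 19.8×2.60 + 25.6×2.60 = 143.49
T_out = 2449.7 / 143.49 = 17.072 °C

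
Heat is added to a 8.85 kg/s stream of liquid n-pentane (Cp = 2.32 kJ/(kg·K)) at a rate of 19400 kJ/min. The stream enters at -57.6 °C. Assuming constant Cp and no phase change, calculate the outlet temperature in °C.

T_out = -41.9 °C

Q = 19400 kJ/min = 323.33 kJ/s
ΔT = Q/(ṁ·Cp) = 323.33/(8.85×2.32) = 15.748 K
T_out = -57.6 + 15.748 = -41.852 °C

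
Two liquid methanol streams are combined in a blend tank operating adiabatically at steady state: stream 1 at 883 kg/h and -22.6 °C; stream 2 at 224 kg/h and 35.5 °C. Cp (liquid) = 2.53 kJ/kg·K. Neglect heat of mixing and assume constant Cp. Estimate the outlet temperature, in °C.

Energy balance with Q = 0: Σ ṁᵢCp,ᵢ(T_out − Tᵢ) = 0
Σ ṁᵢCp,ᵢTᵢ = 883×2.53×-22.6 + 224×2.53×35.5 = -30370
Σ ṁᵢCp,ᵢ = 883×2.53 + 224×2.53 = 2800.7
T_out = -30370 / 2800.7 = -10.844 °C

T_out = -10.8 °C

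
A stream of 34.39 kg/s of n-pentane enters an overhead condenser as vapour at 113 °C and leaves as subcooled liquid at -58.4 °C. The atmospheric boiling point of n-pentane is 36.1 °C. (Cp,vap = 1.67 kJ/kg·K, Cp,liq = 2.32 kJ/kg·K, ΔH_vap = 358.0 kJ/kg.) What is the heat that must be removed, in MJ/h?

Q_c = 87400 MJ/h

vapour 113→36.1 °C: -128.42 kJ/kg
condensation at 36.1 °C: -358 kJ/kg
liquid 36.1→-58.4 °C: -219.24 kJ/kg
Δh = -128.42 + -358 + -219.24 = -705.66 kJ/kg
Q = ṁ·Δh = 34.39 kg/s × -705.66 kJ/kg = -24268 kJ/s
|Q| = 24268 kW = 87364 MJ/h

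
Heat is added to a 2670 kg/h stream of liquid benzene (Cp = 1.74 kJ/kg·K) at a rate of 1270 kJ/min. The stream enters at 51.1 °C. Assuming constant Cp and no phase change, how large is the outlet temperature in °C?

Q = 1270 kJ/min = 76200 kJ/h
ΔT = Q/(ṁ·Cp) = 76200/(2670×1.74) = 16.402 K
T_out = 51.1 + 16.402 = 67.502 °C

T_out = 67.5 °C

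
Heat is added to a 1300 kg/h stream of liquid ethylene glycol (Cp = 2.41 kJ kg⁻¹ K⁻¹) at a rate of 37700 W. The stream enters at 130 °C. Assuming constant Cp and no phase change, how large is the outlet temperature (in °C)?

T_out = 173 °C

Q = 37700 W = 135720 kJ/h
ΔT = Q/(ṁ·Cp) = 135720/(1300×2.41) = 43.32 K
T_out = 130 + 43.32 = 173.32 °C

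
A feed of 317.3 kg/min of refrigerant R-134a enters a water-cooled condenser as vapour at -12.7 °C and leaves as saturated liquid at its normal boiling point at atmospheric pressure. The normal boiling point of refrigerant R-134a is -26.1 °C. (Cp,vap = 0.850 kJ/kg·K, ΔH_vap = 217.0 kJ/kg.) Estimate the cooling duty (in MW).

Q_c = 1.21 MW

vapour -12.7→-26.1 °C: -11.39 kJ/kg
condensation at -26.1 °C: -217 kJ/kg
Δh = -11.39 + -217 = -228.39 kJ/kg
Q = ṁ·Δh = 317.3 kg/min × -228.39 kJ/kg = -72468 kJ/min
|Q| = 1207.8 kW = 1.2078 MW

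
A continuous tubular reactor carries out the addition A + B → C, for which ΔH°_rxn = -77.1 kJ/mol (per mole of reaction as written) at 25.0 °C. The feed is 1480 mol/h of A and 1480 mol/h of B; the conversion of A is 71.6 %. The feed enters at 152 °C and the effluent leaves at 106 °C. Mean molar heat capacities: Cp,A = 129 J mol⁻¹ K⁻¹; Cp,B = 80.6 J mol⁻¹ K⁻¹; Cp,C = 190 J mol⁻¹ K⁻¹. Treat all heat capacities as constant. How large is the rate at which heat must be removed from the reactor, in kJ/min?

Extent of reaction ξ = 0.716 × 1480 = 1059.7 mol/h
Reaction term: ξ·ΔH°_rxn = 1059.7 × -77.1 = -81701 kJ/h
Sensible, feed 152→25 °C: -39396 kJ/h
Outlet flows (mol/h): A 420.32, B 420.32, C 1059.7
Sensible, products 25→106 °C: 23445 kJ/h
Q = ΔH = -97653 kJ/h = -27.126 kW
Heat removed = 1627.6 kJ/min

Q_out = 1630 kJ/min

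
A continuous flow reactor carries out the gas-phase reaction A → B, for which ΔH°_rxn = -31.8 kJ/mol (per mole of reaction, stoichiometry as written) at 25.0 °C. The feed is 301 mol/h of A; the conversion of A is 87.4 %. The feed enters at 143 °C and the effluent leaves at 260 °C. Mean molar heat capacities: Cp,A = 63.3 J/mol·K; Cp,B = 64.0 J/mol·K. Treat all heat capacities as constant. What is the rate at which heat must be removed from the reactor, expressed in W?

Extent of reaction ξ = 0.874 × 301 = 263.07 mol/h
Reaction term: ξ·ΔH°_rxn = 263.07 × -31.8 = -8365.8 kJ/h
Sensible, feed 143→25 °C: -2248.3 kJ/h
Outlet flows (mol/h): A 37.926, B 263.07
Sensible, products 25→260 °C: 4520.8 kJ/h
Q = ΔH = -6093.2 kJ/h = -1.6926 kW
Heat removed = 1692.6 W

Q_out = 1690 W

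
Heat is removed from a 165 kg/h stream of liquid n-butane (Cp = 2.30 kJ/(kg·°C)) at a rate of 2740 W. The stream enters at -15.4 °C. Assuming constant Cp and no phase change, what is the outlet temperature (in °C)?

Q = 2740 W = 9864 kJ/h
ΔT = Q/(ṁ·Cp) = 9864/(165×2.30) = 25.992 K
T_out = -15.4 − 25.992 = -41.392 °C

T_out = -41.4 °C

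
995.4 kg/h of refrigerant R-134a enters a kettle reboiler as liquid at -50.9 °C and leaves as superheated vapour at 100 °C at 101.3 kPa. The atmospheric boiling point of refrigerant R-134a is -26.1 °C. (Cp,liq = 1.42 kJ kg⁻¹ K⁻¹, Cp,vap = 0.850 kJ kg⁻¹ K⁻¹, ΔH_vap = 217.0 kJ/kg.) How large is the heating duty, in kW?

liquid -50.9→-26.1 °C: 35.216 kJ/kg
vaporisation at -26.1 °C: 217 kJ/kg
vapour -26.1→100 °C: 107.18 kJ/kg
Δh = 35.216 + 217 + 107.18 = 359.4 kJ/kg
Q = ṁ·Δh = 995.4 kg/h × 359.4 kJ/kg = 357750 kJ/h
|Q| = 99.374 kW

Q = 99.4 kW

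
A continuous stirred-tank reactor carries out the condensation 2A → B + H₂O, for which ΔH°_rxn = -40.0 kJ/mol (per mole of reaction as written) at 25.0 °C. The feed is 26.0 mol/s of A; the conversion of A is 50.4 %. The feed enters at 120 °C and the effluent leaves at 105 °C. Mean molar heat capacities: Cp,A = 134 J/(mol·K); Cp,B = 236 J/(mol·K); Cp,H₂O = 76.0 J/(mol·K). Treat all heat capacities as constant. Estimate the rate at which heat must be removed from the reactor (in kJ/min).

Q_out = 17500 kJ/min

Extent of reaction ξ = 0.504 × 26.0 / 2 = 6.552 mol/s
Reaction term: ξ·ΔH°_rxn = 6.552 × -40.0 = -262.08 kJ/s
Sensible, feed 120→25 °C: -330.98 kJ/s
Outlet flows (mol/s): A 12.896, B 6.552, H₂O 6.552
Sensible, products 25→105 °C: 301.78 kJ/s
Q = ΔH = -291.28 kJ/s = -291.28 kW
Heat removed = 17477 kJ/min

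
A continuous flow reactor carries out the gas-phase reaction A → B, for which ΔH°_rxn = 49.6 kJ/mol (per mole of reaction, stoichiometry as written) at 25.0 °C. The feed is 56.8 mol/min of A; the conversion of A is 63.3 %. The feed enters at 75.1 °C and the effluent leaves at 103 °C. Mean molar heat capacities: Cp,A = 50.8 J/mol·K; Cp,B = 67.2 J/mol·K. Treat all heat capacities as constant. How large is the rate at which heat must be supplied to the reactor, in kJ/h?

Extent of reaction ξ = 0.633 × 56.8 = 35.954 mol/min
Reaction term: ξ·ΔH°_rxn = 35.954 × 49.6 = 1783.3 kJ/min
Sensible, feed 75.1→25 °C: -144.56 kJ/min
Outlet flows (mol/min): A 20.846, B 35.954
Sensible, products 25→103 °C: 271.06 kJ/min
Q = ΔH = 1909.8 kJ/min = 31.831 kW
Heat supplied = 114590 kJ/h

Q_in = 115000 kJ/h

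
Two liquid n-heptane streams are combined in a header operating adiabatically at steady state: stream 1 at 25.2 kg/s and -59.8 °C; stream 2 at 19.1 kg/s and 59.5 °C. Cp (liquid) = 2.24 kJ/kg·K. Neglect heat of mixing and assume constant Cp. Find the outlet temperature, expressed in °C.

Energy balance with Q = 0: Σ ṁᵢCp,ᵢ(T_out − Tᵢ) = 0
T_out = Σ ṁᵢCp,ᵢTᵢ / Σ ṁᵢCp,ᵢ
      = -829.94 / 99.232 = -8.3637 °C

T_out = -8.36 °C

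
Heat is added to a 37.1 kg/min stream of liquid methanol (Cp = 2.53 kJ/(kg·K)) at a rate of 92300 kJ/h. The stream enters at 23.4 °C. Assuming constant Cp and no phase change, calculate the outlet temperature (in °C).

Q = 92300 kJ/h = 1538.3 kJ/min
ΔT = Q/(ṁ·Cp) = 1538.3/(37.1×2.53) = 16.389 K
T_out = 23.4 + 16.389 = 39.789 °C

T_out = 39.8 °C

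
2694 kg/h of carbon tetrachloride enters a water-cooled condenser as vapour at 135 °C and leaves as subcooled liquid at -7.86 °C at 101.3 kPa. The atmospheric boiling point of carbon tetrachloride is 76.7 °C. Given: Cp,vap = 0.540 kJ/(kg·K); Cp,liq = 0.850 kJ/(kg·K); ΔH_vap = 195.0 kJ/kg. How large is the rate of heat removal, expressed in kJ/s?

Q_c = 223 kJ/s

vapour 135→76.7 °C: -31.482 kJ/kg
condensation at 76.7 °C: -195 kJ/kg
liquid 76.7→-7.86 °C: -71.876 kJ/kg
Δh = -31.482 + -195 + -71.876 = -298.36 kJ/kg
Q = ṁ·Δh = 2694 kg/h × -298.36 kJ/kg = -803780 kJ/h
|Q| = 223.27 kW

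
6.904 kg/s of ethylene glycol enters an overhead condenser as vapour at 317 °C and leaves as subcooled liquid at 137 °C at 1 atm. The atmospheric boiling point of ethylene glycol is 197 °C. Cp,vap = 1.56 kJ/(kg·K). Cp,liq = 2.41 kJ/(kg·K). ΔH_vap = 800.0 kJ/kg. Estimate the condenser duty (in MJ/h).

Q_c = 28100 MJ/h

vapour 317→197 °C: -187.2 kJ/kg
condensation at 197 °C: -800 kJ/kg
liquid 197→137 °C: -144.6 kJ/kg
Δh = -187.2 + -800 + -144.6 = -1131.8 kJ/kg
Q = ṁ·Δh = 6.904 kg/s × -1131.8 kJ/kg = -7813.9 kJ/s
|Q| = 7813.9 kW = 28130 MJ/h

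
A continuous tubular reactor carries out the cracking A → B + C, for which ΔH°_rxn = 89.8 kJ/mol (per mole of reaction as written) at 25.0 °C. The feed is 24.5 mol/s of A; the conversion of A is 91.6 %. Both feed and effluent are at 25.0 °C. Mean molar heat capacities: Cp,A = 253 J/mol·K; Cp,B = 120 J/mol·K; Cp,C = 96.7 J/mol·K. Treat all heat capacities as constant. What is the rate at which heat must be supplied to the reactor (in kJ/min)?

Q_in = 121000 kJ/min

Extent of reaction ξ = 0.916 × 24.5 = 22.442 mol/s
Reaction term: ξ·ΔH°_rxn = 22.442 × 89.8 = 2015.3 kJ/s
Q = ΔH = 2015.3 kJ/s = 2015.3 kW
Heat supplied = 120920 kJ/min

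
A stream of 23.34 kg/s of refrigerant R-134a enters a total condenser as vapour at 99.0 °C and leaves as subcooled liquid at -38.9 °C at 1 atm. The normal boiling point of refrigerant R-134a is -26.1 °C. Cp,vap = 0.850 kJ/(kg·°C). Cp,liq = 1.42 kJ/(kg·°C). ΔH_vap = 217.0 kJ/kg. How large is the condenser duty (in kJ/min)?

vapour 99.0→-26.1 °C: -106.33 kJ/kg
condensation at -26.1 °C: -217 kJ/kg
liquid -26.1→-38.9 °C: -18.176 kJ/kg
Δh = -106.33 + -217 + -18.176 = -341.51 kJ/kg
Q = ṁ·Δh = 23.34 kg/s × -341.51 kJ/kg = -7970.9 kJ/s
|Q| = 7970.9 kW = 478250 kJ/min

Q_c = 478000 kJ/min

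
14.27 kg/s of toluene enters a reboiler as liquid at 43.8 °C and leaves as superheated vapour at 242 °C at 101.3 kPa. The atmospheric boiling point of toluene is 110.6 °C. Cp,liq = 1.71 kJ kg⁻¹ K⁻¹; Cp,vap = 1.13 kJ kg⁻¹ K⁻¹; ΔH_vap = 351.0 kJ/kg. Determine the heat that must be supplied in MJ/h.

liquid 43.8→110.6 °C: 114.23 kJ/kg
vaporisation at 110.6 °C: 351 kJ/kg
vapour 110.6→242 °C: 148.48 kJ/kg
Δh = 114.23 + 351 + 148.48 = 613.71 kJ/kg
Q = ṁ·Δh = 14.27 kg/s × 613.71 kJ/kg = 8757.6 kJ/s
|Q| = 8757.6 kW = 31528 MJ/h

Q = 31500 MJ/h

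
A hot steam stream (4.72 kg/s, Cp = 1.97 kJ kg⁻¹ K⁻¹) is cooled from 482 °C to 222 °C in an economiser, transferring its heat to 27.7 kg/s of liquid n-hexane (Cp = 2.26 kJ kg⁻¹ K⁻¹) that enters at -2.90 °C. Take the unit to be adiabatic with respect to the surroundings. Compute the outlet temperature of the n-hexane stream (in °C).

T_c,out = 35.7 °C

Heat released by hot stream: Q = 4.72 × 1.97 × (482 − 222) = 2417.6 kJ/s
Energy balance on cold side (adiabatic exchanger): Q = ṁ_c·Cp_c·(T_c,out − T_c,in)
T_c,out = -2.90 + 2417.6/(27.7 × 2.26) = 35.718 °C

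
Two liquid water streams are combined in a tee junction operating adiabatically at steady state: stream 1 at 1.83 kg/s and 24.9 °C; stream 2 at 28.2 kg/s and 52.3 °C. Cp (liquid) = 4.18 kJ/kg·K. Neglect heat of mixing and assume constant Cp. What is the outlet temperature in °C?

No heat crosses the boundary, so H_out = H_in.
T_out = Σ ṁᵢCp,ᵢTᵢ / Σ ṁᵢCp,ᵢ
      = 6355.4 / 125.53 = 50.63 °C

T_out = 50.6 °C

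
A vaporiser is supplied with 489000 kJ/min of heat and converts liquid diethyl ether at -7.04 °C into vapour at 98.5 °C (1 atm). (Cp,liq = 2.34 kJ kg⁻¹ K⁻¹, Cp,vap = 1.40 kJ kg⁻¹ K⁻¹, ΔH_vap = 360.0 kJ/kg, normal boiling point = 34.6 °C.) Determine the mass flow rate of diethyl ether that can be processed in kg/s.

Δh = 2.34×(34.6−-7.04) + 360.0 + 1.40×(98.5−34.6) = 546.9 kJ/kg
Q = 489000 kJ/min = 8150 kJ/s = 8150 kJ/s
ṁ = Q/Δh = 8150 / 546.9 = 14.902 kg/s

ṁ = 14.9 kg/s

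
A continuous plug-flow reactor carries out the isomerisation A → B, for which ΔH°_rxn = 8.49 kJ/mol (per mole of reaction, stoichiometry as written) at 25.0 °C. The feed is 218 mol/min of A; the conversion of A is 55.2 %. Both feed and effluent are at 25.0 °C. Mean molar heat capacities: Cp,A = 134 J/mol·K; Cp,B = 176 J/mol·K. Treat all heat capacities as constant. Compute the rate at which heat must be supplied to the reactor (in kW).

Extent of reaction ξ = 0.552 × 218 = 120.34 mol/min
Reaction term: ξ·ΔH°_rxn = 120.34 × 8.49 = 1021.7 kJ/min
Q = ΔH = 1021.7 kJ/min = 17.028 kW
Heat supplied = 17.028 kW

Q_in = 17.0 kW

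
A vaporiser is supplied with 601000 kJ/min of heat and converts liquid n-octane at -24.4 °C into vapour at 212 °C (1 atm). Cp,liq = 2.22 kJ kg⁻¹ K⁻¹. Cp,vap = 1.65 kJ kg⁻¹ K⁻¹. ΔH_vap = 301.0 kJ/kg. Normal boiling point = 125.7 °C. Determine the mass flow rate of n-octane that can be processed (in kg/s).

Δh = 2.22×(125.7−-24.4) + 301.0 + 1.65×(212−125.7) = 776.62 kJ/kg
Q = 601000 kJ/min = 10017 kJ/s = 10017 kJ/s
ṁ = Q/Δh = 10017 / 776.62 = 12.898 kg/s

ṁ = 12.9 kg/s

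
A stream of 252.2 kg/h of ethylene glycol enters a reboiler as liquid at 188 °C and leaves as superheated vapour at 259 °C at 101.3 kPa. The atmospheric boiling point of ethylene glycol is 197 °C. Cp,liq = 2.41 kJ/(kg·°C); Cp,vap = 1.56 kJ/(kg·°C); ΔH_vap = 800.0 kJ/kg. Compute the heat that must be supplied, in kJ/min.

Q = 3860 kJ/min

liquid 188→197 °C: 21.69 kJ/kg
vaporisation at 197 °C: 800 kJ/kg
vapour 197→259 °C: 96.72 kJ/kg
Δh = 21.69 + 800 + 96.72 = 918.41 kJ/kg
Q = ṁ·Δh = 252.2 kg/h × 918.41 kJ/kg = 231620 kJ/h
|Q| = 64.34 kW = 3860.4 kJ/min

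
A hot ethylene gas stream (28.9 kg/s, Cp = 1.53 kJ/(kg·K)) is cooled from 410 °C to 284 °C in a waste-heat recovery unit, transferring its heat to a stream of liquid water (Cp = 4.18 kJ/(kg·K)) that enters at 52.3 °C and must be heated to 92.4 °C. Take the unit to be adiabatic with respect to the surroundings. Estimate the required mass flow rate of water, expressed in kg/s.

Heat released by hot stream: Q = 28.9 × 1.53 × (410 − 284) = 5571.3 kJ/s
Energy balance on cold side (adiabatic exchanger): Q = ṁ_c·Cp_c·(T_c,out − T_c,in)
ṁ_c = 5571.3 / [4.18 × (92.4 − 52.3)] = 33.238 kg/s

ṁ_c = 33.2 kg/s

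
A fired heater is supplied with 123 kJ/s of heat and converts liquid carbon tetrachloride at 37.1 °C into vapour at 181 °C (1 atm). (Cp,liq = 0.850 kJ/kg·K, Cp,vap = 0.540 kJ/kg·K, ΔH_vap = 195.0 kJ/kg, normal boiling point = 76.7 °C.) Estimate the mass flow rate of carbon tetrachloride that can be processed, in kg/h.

ṁ = 1550 kg/h

Δh = 0.850×(76.7−37.1) + 195.0 + 0.540×(181−76.7) = 284.98 kJ/kg
Q = 123 kJ/s = 123 kJ/s = 442800 kJ/h
ṁ = Q/Δh = 442800 / 284.98 = 1553.8 kg/h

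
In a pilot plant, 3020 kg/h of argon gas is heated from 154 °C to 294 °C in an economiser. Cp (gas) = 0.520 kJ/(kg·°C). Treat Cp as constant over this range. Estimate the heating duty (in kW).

Q = 61.1 kW

Q = ṁ·Cp·ΔT = 3020 × 0.520 × (294 − 154) = 219860 kJ/h
Converting: 219860 / 3600 s = 61.071 kW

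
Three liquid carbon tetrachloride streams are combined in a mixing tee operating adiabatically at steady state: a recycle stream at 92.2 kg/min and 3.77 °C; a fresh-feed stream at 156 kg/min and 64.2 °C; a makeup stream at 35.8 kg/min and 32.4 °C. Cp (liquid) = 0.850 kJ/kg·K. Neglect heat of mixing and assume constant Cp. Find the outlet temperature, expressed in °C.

T_out = 40.6 °C

Energy balance with Q = 0: Σ ṁᵢCp,ᵢ(T_out − Tᵢ) = 0
Σ ṁᵢCp,ᵢTᵢ = 92.2×0.850×3.77 + 156×0.850×64.2 + 35.8×0.850×32.4 = 9794.3
Σ ṁᵢCp,ᵢ = 92.2×0.850 + 156×0.850 + 35.8×0.850 = 241.4
T_out = 9794.3 / 241.4 = 40.573 °C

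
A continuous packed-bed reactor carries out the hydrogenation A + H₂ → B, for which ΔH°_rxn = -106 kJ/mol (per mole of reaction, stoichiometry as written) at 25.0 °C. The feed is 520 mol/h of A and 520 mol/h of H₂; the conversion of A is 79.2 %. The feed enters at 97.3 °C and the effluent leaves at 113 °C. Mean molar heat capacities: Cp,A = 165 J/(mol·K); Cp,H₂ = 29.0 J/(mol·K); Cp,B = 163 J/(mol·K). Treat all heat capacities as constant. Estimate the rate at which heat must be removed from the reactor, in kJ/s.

Q_out = 12.0 kJ/s

Extent of reaction ξ = 0.792 × 520 = 411.84 mol/h
Reaction term: ξ·ΔH°_rxn = 411.84 × -106 = -43655 kJ/h
Sensible, feed 97.3→25 °C: -7293.6 kJ/h
Outlet flows (mol/h): A 108.16, H₂ 108.16, B 411.84
Sensible, products 25→113 °C: 7753.9 kJ/h
Q = ΔH = -43195 kJ/h = -11.999 kW
Heat removed = 11.999 kJ/s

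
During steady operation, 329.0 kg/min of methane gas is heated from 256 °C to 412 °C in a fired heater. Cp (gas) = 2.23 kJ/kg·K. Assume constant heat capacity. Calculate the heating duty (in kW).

Q = ṁ·Cp·ΔT = 329.0 × 2.23 × (412 − 256) = 114450 kJ/min
Converting: 114450 / 60 s = 1907.5 kW

Q = 1910 kW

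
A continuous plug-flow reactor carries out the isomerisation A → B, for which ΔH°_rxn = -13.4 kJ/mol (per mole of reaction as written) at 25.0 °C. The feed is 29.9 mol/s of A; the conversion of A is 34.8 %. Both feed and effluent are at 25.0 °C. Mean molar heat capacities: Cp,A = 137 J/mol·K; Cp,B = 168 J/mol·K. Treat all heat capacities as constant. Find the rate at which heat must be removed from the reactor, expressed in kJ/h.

Q_out = 502000 kJ/h

Extent of reaction ξ = 0.348 × 29.9 = 10.405 mol/s
Reaction term: ξ·ΔH°_rxn = 10.405 × -13.4 = -139.43 kJ/s
Q = ΔH = -139.43 kJ/s = -139.43 kW
Heat removed = 501950 kJ/h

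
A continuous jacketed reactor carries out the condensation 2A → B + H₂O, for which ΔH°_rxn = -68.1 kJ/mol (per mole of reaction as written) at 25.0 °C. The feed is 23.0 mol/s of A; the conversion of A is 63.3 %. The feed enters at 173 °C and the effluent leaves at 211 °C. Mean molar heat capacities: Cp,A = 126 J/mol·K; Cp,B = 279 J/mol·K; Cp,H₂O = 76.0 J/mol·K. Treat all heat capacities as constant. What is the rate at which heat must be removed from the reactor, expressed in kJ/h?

Extent of reaction ξ = 0.633 × 23.0 / 2 = 7.2795 mol/s
Reaction term: ξ·ΔH°_rxn = 7.2795 × -68.1 = -495.73 kJ/s
Sensible, feed 173→25 °C: -428.9 kJ/s
Outlet flows (mol/s): A 8.441, B 7.2795, H₂O 7.2795
Sensible, products 25→211 °C: 678.49 kJ/s
Q = ΔH = -246.15 kJ/s = -246.15 kW
Heat removed = 886140 kJ/h

Q_out = 886000 kJ/h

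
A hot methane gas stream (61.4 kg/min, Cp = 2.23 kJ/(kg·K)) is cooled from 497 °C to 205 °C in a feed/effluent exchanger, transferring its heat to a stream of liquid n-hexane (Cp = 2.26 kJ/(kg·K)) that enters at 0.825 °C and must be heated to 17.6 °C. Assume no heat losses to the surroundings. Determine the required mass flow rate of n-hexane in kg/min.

Heat released by hot stream: Q = 61.4 × 2.23 × (497 − 205) = 39981 kJ/min
Energy balance on cold side (adiabatic exchanger): Q = ṁ_c·Cp_c·(T_c,out − T_c,in)
ṁ_c = 39981 / [2.26 × (17.6 − 0.825)] = 1054.6 kg/min

ṁ_c = 1050 kg/min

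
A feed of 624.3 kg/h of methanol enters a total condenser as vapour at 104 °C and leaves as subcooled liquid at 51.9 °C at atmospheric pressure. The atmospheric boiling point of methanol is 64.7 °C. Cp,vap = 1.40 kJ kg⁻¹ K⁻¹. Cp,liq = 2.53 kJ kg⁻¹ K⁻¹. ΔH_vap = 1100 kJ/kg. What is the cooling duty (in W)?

vapour 104→64.7 °C: -55.02 kJ/kg
condensation at 64.7 °C: -1100 kJ/kg
liquid 64.7→51.9 °C: -32.384 kJ/kg
Δh = -55.02 + -1100 + -32.384 = -1187.4 kJ/kg
Q = ṁ·Δh = 624.3 kg/h × -1187.4 kJ/kg = -741300 kJ/h
|Q| = 205.92 kW = 205920 W

Q_c = 206000 W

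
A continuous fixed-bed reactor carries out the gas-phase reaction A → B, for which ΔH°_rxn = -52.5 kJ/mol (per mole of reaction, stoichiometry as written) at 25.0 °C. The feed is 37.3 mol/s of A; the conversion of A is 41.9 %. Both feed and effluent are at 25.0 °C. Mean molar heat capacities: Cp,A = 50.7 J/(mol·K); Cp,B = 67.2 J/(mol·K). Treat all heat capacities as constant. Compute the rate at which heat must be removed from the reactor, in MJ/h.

Extent of reaction ξ = 0.419 × 37.3 = 15.629 mol/s
Reaction term: ξ·ΔH°_rxn = 15.629 × -52.5 = -820.51 kJ/s
Q = ΔH = -820.51 kJ/s = -820.51 kW
Heat removed = 2953.8 MJ/h

Q_out = 2950 MJ/h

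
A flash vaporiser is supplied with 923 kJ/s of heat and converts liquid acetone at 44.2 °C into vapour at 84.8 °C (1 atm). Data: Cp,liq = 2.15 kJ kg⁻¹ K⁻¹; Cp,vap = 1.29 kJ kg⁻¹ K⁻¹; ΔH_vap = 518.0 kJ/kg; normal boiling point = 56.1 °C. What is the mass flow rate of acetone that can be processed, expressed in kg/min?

ṁ = 95.4 kg/min

Δh = 2.15×(56.1−44.2) + 518.0 + 1.29×(84.8−56.1) = 580.61 kJ/kg
Q = 923 kJ/s = 923 kJ/s = 55380 kJ/min
ṁ = Q/Δh = 55380 / 580.61 = 95.383 kg/min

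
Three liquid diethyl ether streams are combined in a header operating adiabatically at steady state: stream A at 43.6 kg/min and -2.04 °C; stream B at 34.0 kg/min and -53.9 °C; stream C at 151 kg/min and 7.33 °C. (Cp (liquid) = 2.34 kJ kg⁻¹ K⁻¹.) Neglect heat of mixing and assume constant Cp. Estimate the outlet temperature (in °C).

No heat crosses the boundary, so H_out = H_in.
Σ ṁᵢCp,ᵢTᵢ = 43.6×2.34×-2.04 + 34.0×2.34×-53.9 + 151×2.34×7.33 = -1906.4
Σ ṁᵢCp,ᵢ = 43.6×2.34 + 34.0×2.34 + 151×2.34 = 534.92
T_out = -1906.4 / 534.92 = -3.5639 °C

T_out = -3.56 °C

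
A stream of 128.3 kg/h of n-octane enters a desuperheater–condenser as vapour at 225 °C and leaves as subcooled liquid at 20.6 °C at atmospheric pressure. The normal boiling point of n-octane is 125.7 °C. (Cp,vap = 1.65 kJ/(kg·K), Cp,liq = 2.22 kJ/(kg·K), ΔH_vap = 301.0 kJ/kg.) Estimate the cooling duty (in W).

Q_c = 24900 W

vapour 225→125.7 °C: -163.84 kJ/kg
condensation at 125.7 °C: -301 kJ/kg
liquid 125.7→20.6 °C: -233.32 kJ/kg
Δh = -163.84 + -301 + -233.32 = -698.17 kJ/kg
Q = ṁ·Δh = 128.3 kg/h × -698.17 kJ/kg = -89575 kJ/h
|Q| = 24.882 kW = 24882 W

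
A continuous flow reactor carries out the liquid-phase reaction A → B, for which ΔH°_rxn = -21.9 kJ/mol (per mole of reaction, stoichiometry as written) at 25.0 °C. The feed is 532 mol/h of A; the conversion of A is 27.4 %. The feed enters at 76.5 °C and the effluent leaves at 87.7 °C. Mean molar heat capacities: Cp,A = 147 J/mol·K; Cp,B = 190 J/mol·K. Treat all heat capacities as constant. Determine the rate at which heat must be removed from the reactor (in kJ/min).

Extent of reaction ξ = 0.274 × 532 = 145.77 mol/h
Reaction term: ξ·ΔH°_rxn = 145.77 × -21.9 = -3192.3 kJ/h
Sensible, feed 76.5→25 °C: -4027.5 kJ/h
Outlet flows (mol/h): A 386.23, B 145.77
Sensible, products 25→87.7 °C: 5296.4 kJ/h
Q = ΔH = -1923.4 kJ/h = -0.53429 kW
Heat removed = 32.057 kJ/min

Q_out = 32.1 kJ/min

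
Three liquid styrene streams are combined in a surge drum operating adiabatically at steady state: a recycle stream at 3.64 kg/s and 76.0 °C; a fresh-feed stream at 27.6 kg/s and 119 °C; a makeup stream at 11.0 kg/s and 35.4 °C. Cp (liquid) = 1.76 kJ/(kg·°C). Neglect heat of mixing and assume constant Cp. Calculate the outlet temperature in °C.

Adiabatic, steady state ⇒ Σ ṁᵢCp,ᵢ(T_out − Tᵢ) = 0
T_out = Σ ṁᵢCp,ᵢTᵢ / Σ ṁᵢCp,ᵢ
      = 6952.8 / 74.342 = 93.524 °C

T_out = 93.5 °C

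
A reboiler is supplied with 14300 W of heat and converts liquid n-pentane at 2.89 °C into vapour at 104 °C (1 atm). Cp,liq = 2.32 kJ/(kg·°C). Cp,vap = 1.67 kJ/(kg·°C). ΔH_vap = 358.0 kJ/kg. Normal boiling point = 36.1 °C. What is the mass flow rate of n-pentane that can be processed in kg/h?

ṁ = 93.9 kg/h

Δh = 2.32×(36.1−2.89) + 358.0 + 1.67×(104−36.1) = 548.44 kJ/kg
Q = 14300 W = 14.3 kJ/s = 51480 kJ/h
ṁ = Q/Δh = 51480 / 548.44 = 93.866 kg/h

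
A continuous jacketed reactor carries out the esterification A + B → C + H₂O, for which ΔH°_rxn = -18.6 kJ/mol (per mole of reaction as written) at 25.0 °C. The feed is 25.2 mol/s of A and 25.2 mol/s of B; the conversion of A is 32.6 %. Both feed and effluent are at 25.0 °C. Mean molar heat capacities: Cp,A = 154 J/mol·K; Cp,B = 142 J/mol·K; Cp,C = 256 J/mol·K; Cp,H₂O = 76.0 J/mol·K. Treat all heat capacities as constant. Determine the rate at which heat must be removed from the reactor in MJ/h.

Extent of reaction ξ = 0.326 × 25.2 = 8.2152 mol/s
Reaction term: ξ·ΔH°_rxn = 8.2152 × -18.6 = -152.8 kJ/s
Q = ΔH = -152.8 kJ/s = -152.8 kW
Heat removed = 550.09 MJ/h

Q_out = 550 MJ/h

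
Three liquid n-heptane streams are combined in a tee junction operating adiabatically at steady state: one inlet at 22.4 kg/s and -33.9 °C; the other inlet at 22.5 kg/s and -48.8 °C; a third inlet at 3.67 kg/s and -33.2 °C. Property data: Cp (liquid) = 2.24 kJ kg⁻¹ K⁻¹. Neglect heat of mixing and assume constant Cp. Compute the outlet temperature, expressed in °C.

T_out = -40.7 °C

No heat crosses the boundary, so H_out = H_in.
T_out = Σ ṁᵢCp,ᵢTᵢ / Σ ṁᵢCp,ᵢ
      = -4433.4 / 108.8 = -40.75 °C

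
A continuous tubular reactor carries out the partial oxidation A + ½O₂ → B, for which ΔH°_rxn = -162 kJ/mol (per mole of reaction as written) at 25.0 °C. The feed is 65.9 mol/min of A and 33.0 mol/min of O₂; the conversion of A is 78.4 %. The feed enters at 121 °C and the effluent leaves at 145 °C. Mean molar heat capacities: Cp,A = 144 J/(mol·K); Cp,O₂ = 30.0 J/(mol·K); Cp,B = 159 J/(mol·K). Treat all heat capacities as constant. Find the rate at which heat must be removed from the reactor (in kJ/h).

Q_out = 487000 kJ/h

Extent of reaction ξ = 0.784 × 65.9 = 51.666 mol/min
Reaction term: ξ·ΔH°_rxn = 51.666 × -162 = -8369.8 kJ/min
Sensible, feed 121→25 °C: -1006 kJ/min
Outlet flows (mol/min): A 14.234, O₂ 7.1672, B 51.666
Sensible, products 25→145 °C: 1257.6 kJ/min
Q = ΔH = -8118.3 kJ/min = -135.31 kW
Heat removed = 487100 kJ/h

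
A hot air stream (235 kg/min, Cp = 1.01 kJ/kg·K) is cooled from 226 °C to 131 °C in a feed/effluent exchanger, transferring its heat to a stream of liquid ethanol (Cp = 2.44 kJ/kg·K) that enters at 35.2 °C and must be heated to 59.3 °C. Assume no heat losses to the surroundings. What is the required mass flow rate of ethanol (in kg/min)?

ṁ_c = 383 kg/min

Heat released by hot stream: Q = 235 × 1.01 × (226 − 131) = 22548 kJ/min
Energy balance on cold side (adiabatic exchanger): Q = ṁ_c·Cp_c·(T_c,out − T_c,in)
ṁ_c = 22548 / [2.44 × (59.3 − 35.2)] = 383.45 kg/min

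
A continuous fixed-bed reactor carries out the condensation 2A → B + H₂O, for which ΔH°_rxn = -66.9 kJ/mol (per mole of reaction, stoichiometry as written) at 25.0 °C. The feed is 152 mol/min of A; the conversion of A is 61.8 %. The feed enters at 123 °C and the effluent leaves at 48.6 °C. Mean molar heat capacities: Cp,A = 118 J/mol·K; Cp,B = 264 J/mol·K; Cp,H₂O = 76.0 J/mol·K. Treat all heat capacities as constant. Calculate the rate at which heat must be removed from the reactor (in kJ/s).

Q_out = 72.7 kJ/s

Extent of reaction ξ = 0.618 × 152 / 2 = 46.968 mol/min
Reaction term: ξ·ΔH°_rxn = 46.968 × -66.9 = -3142.2 kJ/min
Sensible, feed 123→25 °C: -1757.7 kJ/min
Outlet flows (mol/min): A 58.064, B 46.968, H₂O 46.968
Sensible, products 25→48.6 °C: 538.57 kJ/min
Q = ΔH = -4361.3 kJ/min = -72.689 kW
Heat removed = 72.689 kJ/s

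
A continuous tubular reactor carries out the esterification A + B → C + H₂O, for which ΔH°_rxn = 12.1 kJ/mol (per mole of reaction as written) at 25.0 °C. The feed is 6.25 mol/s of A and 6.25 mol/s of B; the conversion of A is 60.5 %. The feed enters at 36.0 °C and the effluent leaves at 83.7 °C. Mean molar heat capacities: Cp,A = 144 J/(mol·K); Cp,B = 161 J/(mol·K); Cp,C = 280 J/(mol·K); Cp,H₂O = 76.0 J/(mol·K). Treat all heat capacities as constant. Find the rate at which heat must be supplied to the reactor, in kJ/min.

Q_in = 8880 kJ/min

Extent of reaction ξ = 0.605 × 6.25 = 3.7812 mol/s
Reaction term: ξ·ΔH°_rxn = 3.7812 × 12.1 = 45.753 kJ/s
Sensible, feed 36.0→25 °C: -20.969 kJ/s
Outlet flows (mol/s): A 2.4688, B 2.4688, C 3.7812, H₂O 3.7812
Sensible, products 25→83.7 °C: 123.22 kJ/s
Q = ΔH = 148 kJ/s = 148 kW
Heat supplied = 8880.1 kJ/min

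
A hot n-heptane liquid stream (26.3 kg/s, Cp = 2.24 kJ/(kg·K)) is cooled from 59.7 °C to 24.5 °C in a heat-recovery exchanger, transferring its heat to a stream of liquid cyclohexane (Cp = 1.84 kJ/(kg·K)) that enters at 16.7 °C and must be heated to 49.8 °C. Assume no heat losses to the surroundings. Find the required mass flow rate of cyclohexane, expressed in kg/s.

ṁ_c = 34.0 kg/s

Heat released by hot stream: Q = 26.3 × 2.24 × (59.7 − 24.5) = 2073.7 kJ/s
Energy balance on cold side (adiabatic exchanger): Q = ṁ_c·Cp_c·(T_c,out − T_c,in)
ṁ_c = 2073.7 / [1.84 × (49.8 − 16.7)] = 34.049 kg/s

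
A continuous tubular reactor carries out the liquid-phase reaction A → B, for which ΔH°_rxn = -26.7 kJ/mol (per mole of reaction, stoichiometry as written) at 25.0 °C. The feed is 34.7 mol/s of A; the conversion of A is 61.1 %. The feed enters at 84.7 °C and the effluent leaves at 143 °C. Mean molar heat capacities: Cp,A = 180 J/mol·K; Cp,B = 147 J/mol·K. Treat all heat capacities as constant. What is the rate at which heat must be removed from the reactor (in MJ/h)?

Q_out = 1020 MJ/h

Extent of reaction ξ = 0.611 × 34.7 = 21.202 mol/s
Reaction term: ξ·ΔH°_rxn = 21.202 × -26.7 = -566.09 kJ/s
Sensible, feed 84.7→25 °C: -372.89 kJ/s
Outlet flows (mol/s): A 13.498, B 21.202
Sensible, products 25→143 °C: 654.47 kJ/s
Q = ΔH = -284.5 kJ/s = -284.5 kW
Heat removed = 1024.2 MJ/h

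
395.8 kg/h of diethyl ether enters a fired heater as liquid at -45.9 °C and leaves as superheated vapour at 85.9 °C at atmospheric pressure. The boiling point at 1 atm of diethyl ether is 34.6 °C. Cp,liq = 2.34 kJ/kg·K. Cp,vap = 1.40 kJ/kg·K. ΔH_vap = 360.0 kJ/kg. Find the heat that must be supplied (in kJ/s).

Q = 68.2 kJ/s

liquid -45.9→34.6 °C: 188.37 kJ/kg
vaporisation at 34.6 °C: 360 kJ/kg
vapour 34.6→85.9 °C: 71.82 kJ/kg
Δh = 188.37 + 360 + 71.82 = 620.19 kJ/kg
Q = ṁ·Δh = 395.8 kg/h × 620.19 kJ/kg = 245470 kJ/h
|Q| = 68.186 kW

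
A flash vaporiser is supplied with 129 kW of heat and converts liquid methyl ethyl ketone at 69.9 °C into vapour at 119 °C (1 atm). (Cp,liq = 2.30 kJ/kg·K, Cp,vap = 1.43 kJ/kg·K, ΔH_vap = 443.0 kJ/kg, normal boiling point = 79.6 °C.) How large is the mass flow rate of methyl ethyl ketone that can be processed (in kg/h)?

Δh = 2.30×(79.6−69.9) + 443.0 + 1.43×(119−79.6) = 521.65 kJ/kg
Q = 129 kW = 129 kJ/s = 464400 kJ/h
ṁ = Q/Δh = 464400 / 521.65 = 890.25 kg/h

ṁ = 890 kg/h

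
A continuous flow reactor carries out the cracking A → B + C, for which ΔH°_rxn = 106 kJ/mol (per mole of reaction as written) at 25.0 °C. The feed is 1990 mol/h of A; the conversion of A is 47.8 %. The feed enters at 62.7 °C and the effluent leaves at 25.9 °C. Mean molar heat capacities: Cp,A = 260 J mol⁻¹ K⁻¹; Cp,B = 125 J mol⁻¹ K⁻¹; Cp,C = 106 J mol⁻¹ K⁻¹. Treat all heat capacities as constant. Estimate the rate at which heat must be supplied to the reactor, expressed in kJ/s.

Q_in = 22.7 kJ/s

Extent of reaction ξ = 0.478 × 1990 = 951.22 mol/h
Reaction term: ξ·ΔH°_rxn = 951.22 × 106 = 100830 kJ/h
Sensible, feed 62.7→25 °C: -19506 kJ/h
Outlet flows (mol/h): A 1038.8, B 951.22, C 951.22
Sensible, products 25→25.9 °C: 440.83 kJ/h
Q = ΔH = 81764 kJ/h = 22.712 kW
Heat supplied = 22.712 kJ/s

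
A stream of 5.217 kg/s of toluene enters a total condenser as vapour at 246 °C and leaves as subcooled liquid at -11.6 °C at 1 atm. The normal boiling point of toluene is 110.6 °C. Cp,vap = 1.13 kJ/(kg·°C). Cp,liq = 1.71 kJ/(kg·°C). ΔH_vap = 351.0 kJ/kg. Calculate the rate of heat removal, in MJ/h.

Q_c = 13400 MJ/h

vapour 246→110.6 °C: -153 kJ/kg
condensation at 110.6 °C: -351 kJ/kg
liquid 110.6→-11.6 °C: -208.96 kJ/kg
Δh = -153 + -351 + -208.96 = -712.96 kJ/kg
Q = ṁ·Δh = 5.217 kg/s × -712.96 kJ/kg = -3719.5 kJ/s
|Q| = 3719.5 kW = 13390 MJ/h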